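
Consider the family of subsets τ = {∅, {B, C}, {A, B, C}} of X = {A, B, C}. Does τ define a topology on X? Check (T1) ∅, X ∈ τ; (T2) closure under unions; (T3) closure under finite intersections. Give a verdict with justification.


τ IS a topology on X.

Axiom (T1): ∅ ∈ τ? Yes; X ∈ τ? Yes.
Axiom (T2/T3): check pairwise unions and intersections of members of τ.
All pairwise intersections and unions checked — each lies in τ. Therefore τ satisfies (T1), (T2), (T3): it IS a topology on X.


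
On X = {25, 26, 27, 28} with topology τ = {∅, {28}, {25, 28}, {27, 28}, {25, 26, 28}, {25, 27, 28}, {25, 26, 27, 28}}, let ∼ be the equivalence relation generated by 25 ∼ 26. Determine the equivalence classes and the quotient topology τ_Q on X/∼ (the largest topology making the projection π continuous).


X/∼ = {[25=26], [27], [28]}; |τ_Q| = 5.

Equivalence classes: [25=26], [27], [28].
Quotient map π: X → X/∼ sends 25 ↦ [25=26], 26 ↦ [25=26], 27 ↦ [27], 28 ↦ [28].
For each subset V ⊆ X/∼, compute π^{-1}(V) ⊆ X and check whether π^{-1}(V) ∈ τ. V is open in τ_Q iff π^{-1}(V) ∈ τ.
  V = {}: π^{-1}(V) = ∅ ∈ τ ✓.
  V = {[25=26]}: π^{-1}(V) = {25, 26} ∉ τ ✗.
  V = {[27]}: π^{-1}(V) = {27} ∉ τ ✗.
  V = {[25=26], [27]}: π^{-1}(V) = {25, 26, 27} ∉ τ ✗.
  V = {[28]}: π^{-1}(V) = {28} ∈ τ ✓.
  V = {[25=26], [28]}: π^{-1}(V) = {25, 26, 28} ∈ τ ✓.
  V = {[27], [28]}: π^{-1}(V) = {27, 28} ∈ τ ✓.
  V = {[25=26], [27], [28]}: π^{-1}(V) = {25, 26, 27, 28} ∈ τ ✓.
Open sets in the quotient: τ_Q = {{}, {[28]}, {[25=26], [28]}, {[27], [28]}, {[25=26], [27], [28]}} (5 elements).


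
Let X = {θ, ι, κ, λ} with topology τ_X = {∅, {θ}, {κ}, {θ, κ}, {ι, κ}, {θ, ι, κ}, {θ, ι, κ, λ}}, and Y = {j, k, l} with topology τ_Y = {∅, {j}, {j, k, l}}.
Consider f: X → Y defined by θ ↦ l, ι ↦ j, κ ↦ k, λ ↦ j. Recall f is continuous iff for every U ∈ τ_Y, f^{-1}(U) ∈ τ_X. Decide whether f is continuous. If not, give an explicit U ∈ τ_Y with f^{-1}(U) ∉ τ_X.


f is NOT continuous.

Compute f^{-1}(U) for each U ∈ τ_Y:
  U = ∅: f^{-1}(U) = ∅ ∈ τ_X ✓.
  U = {j}: f^{-1}(U) = {ι, λ} ∉ τ_X ✗.
  U = {j, k, l}: f^{-1}(U) = {θ, ι, κ, λ} ∈ τ_X ✓.
Found U = {j} with f^{-1}(U) = {ι, λ} not in τ_X. Therefore f is NOT continuous.


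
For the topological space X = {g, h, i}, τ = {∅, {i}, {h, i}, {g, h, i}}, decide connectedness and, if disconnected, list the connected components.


(X, τ) is connected.

Find clopen sets (U ∈ τ with X ∖ U ∈ τ):
  U = ∅, X ∖ U = {g, h, i} — both open, so U is clopen.
  U = {g, h, i}, X ∖ U = ∅ — both open, so U is clopen.
Only trivial clopens (∅ and X) exist, so (X, τ) is connected.
Compute connected components by grouping points that agree on all clopens:
  component: {g, h, i}


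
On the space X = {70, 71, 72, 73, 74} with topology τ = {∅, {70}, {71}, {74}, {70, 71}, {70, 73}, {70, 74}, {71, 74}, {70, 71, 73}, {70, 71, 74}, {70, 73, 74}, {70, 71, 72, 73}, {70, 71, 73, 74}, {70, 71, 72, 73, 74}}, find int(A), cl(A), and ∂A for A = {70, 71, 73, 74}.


int(A) = {70, 71, 73, 74}, cl(A) = {70, 71, 72, 73, 74}, ∂A = {72}.

Closed sets in (X, τ) are complements of opens:
  closed(X, τ) = {∅, {72}, {74}, {71, 72}, {72, 73}, {72, 74}, {70, 72, 73}, {71, 72, 73}, {71, 72, 74}, {72, 73, 74}, {70, 71, 72, 73}, {70, 72, 73, 74}, {71, 72, 73, 74}, {70, 71, 72, 73, 74}}.
int(A) = ⋃ {U ∈ τ : U ⊆ A}. Opens contained in A: ∅, {70}, {71}, {74}, {70, 71}, {70, 73}, {70, 74}, {71, 74}, {70, 71, 73}, {70, 71, 74}, {70, 73, 74}, {70, 71, 73, 74}.
Taking the union of these: int(A) = {70, 71, 73, 74}.
cl(A) = ⋂ {C closed : A ⊆ C}. Closed sets containing A: {70, 71, 72, 73, 74}.
Intersecting these: cl(A) = {70, 71, 72, 73, 74}.
∂A = cl(A) ∖ int(A) = {70, 71, 72, 73, 74} ∖ {70, 71, 73, 74} = {72}.


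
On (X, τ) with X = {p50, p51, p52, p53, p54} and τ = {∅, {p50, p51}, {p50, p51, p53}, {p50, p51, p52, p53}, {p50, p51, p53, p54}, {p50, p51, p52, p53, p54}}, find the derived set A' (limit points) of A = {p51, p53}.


A' = {p50, p52, p53, p54}

For each x ∈ X, list the open sets U ∈ τ with x ∈ U, then check whether U ∩ (A ∖ {x}) ≠ ∅ for every such U.
  x = p50: opens ∋ x are {p50, p51}, {p50, p51, p53}, {p50, p51, p52, p53}, {p50, p51, p53, p54}, {p50, p51, p52, p53, p54}; each meets A ∖ {p50}, so x IS a limit point.
  x = p51: open {p50, p51} ∋ x has {p50, p51} ∩ (A ∖ {p51}) = ∅, so x is NOT a limit point.
  x = p52: opens ∋ x are {p50, p51, p52, p53}, {p50, p51, p52, p53, p54}; each meets A ∖ {p52}, so x IS a limit point.
  x = p53: opens ∋ x are {p50, p51, p53}, {p50, p51, p52, p53}, {p50, p51, p53, p54}, {p50, p51, p52, p53, p54}; each meets A ∖ {p53}, so x IS a limit point.
  x = p54: opens ∋ x are {p50, p51, p53, p54}, {p50, p51, p52, p53, p54}; each meets A ∖ {p54}, so x IS a limit point.
Collecting: A' = {p50, p52, p53, p54}.


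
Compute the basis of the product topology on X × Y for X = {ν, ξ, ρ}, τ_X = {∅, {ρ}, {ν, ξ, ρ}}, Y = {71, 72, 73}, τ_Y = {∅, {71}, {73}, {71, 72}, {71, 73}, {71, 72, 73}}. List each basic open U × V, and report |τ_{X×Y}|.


Basis B = {∅ × ∅, {ρ} × {71}, {ρ} × {73}, {ρ} × {71, 72}, {ρ} × {71, 73}, {ν, ξ, ρ} × {71}, {ν, ξ, ρ} × {73}, {ρ} × {71, 72, 73}, {ν, ξ, ρ} × {71, 72}, {ν, ξ, ρ} × {71, 73}, {ν, ξ, ρ} × {71, 72, 73}}; |τ_{X×Y}| = 18.

Enumerate products U × V with U ∈ τ_X, V ∈ τ_Y (deduplicated):
  ∅ × ∅ = {} (∅)
  {ρ} × {71} = {(ρ,71)}
  {ρ} × {73} = {(ρ,73)}
  {ρ} × {71, 72} = {(ρ,71), (ρ,72)}
  {ρ} × {71, 73} = {(ρ,71), (ρ,73)}
  {ν, ξ, ρ} × {71} = {(ν,71), (ξ,71), (ρ,71)}
  {ν, ξ, ρ} × {73} = {(ν,73), (ξ,73), (ρ,73)}
  {ρ} × {71, 72, 73} = {(ρ,71), (ρ,72), (ρ,73)}
  {ν, ξ, ρ} × {71, 72} = {(ν,71), (ν,72), (ξ,71), (ξ,72), (ρ,71), (ρ,72)}
  {ν, ξ, ρ} × {71, 73} = {(ν,71), (ν,73), (ξ,71), (ξ,73), (ρ,71), (ρ,73)}
  {ν, ξ, ρ} × {71, 72, 73} = {(ν,71), (ν,72), (ν,73), (ξ,71), (ξ,72), (ξ,73), (ρ,71), (ρ,72), (ρ,73)}
These 11 distinct sets form the basis B.
Close under arbitrary unions to get τ_{X×Y}; counting gives |τ_{X×Y}| = 18.


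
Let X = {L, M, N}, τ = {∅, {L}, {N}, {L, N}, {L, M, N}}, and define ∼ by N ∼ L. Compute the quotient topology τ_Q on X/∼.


X/∼ = {[L=N], [M]}; |τ_Q| = 3.

Equivalence classes: [L=N], [M].
Quotient map π: X → X/∼ sends L ↦ [L=N], M ↦ [M], N ↦ [L=N].
For each subset V ⊆ X/∼, compute π^{-1}(V) ⊆ X and check whether π^{-1}(V) ∈ τ. V is open in τ_Q iff π^{-1}(V) ∈ τ.
  V = {}: π^{-1}(V) = ∅ ∈ τ ✓.
  V = {[L=N]}: π^{-1}(V) = {L, N} ∈ τ ✓.
  V = {[M]}: π^{-1}(V) = {M} ∉ τ ✗.
  V = {[L=N], [M]}: π^{-1}(V) = {L, M, N} ∈ τ ✓.
Open sets in the quotient: τ_Q = {{}, {[L=N]}, {[L=N], [M]}} (3 elements).


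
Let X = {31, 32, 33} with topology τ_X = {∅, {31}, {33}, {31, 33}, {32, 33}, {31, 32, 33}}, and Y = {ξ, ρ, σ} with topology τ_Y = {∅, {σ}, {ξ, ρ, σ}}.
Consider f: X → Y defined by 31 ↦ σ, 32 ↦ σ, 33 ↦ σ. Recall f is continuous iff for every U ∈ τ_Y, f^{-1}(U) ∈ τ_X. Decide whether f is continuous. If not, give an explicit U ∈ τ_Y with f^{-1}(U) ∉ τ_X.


f IS continuous.

Compute f^{-1}(U) for each U ∈ τ_Y:
  U = ∅: f^{-1}(U) = ∅ ∈ τ_X ✓.
  U = {σ}: f^{-1}(U) = {31, 32, 33} ∈ τ_X ✓.
  U = {ξ, ρ, σ}: f^{-1}(U) = {31, 32, 33} ∈ τ_X ✓.
Every preimage lies in τ_X, so f IS continuous.


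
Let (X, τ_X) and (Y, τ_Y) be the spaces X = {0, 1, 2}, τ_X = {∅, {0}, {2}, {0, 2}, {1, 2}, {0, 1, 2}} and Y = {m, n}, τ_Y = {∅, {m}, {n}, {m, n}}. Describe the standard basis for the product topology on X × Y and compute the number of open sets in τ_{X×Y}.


Basis B = {∅ × ∅, {0} × {m}, {0} × {n}, {2} × {m}, {2} × {n}, {0} × {m, n}, {0, 2} × {m}, {0, 2} × {n}, {1, 2} × {m}, {1, 2} × {n}, {2} × {m, n}, {0, 1, 2} × {m}, {0, 1, 2} × {n}, {0, 2} × {m, n}, {1, 2} × {m, n}, {0, 1, 2} × {m, n}}; |τ_{X×Y}| = 36.

Enumerate products U × V with U ∈ τ_X, V ∈ τ_Y (deduplicated):
  ∅ × ∅ = {} (∅)
  {0} × {m} = {(0,m)}
  {0} × {n} = {(0,n)}
  {2} × {m} = {(2,m)}
  {2} × {n} = {(2,n)}
  {0} × {m, n} = {(0,m), (0,n)}
  {0, 2} × {m} = {(0,m), (2,m)}
  {0, 2} × {n} = {(0,n), (2,n)}
  {1, 2} × {m} = {(1,m), (2,m)}
  {1, 2} × {n} = {(1,n), (2,n)}
  {2} × {m, n} = {(2,m), (2,n)}
  {0, 1, 2} × {m} = {(0,m), (1,m), (2,m)}
  {0, 1, 2} × {n} = {(0,n), (1,n), (2,n)}
  {0, 2} × {m, n} = {(0,m), (0,n), (2,m), (2,n)}
  {1, 2} × {m, n} = {(1,m), (1,n), (2,m), (2,n)}
  {0, 1, 2} × {m, n} = {(0,m), (0,n), (1,m), (1,n), (2,m), (2,n)}
These 16 distinct sets form the basis B.
Close under arbitrary unions to get τ_{X×Y}; counting gives |τ_{X×Y}| = 36.


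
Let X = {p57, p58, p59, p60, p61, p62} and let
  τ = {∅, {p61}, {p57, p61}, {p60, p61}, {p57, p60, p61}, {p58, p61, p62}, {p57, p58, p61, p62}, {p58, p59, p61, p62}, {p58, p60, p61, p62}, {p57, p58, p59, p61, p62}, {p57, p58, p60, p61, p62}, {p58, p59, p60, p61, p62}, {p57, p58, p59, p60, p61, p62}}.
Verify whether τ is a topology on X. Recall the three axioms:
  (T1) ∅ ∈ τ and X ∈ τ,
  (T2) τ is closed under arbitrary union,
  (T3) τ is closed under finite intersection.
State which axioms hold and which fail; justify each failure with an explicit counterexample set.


τ IS a topology on X.

Axiom (T1): ∅ ∈ τ? Yes; X ∈ τ? Yes.
Axiom (T2/T3): check pairwise unions and intersections of members of τ.
All pairwise intersections and unions checked — each lies in τ. Therefore τ satisfies (T1), (T2), (T3): it IS a topology on X.


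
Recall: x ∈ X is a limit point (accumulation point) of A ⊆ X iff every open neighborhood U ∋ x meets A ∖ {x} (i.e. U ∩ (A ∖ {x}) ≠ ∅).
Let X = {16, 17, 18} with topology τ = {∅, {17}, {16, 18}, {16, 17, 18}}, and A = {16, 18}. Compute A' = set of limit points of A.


A' = {16, 18}

For each x ∈ X, list the open sets U ∈ τ with x ∈ U, then check whether U ∩ (A ∖ {x}) ≠ ∅ for every such U.
  x = 16: opens ∋ x are {16, 18}, {16, 17, 18}; each meets A ∖ {16}, so x IS a limit point.
  x = 17: open {17} ∋ x has {17} ∩ (A ∖ {17}) = ∅, so x is NOT a limit point.
  x = 18: opens ∋ x are {16, 18}, {16, 17, 18}; each meets A ∖ {18}, so x IS a limit point.
Collecting: A' = {16, 18}.


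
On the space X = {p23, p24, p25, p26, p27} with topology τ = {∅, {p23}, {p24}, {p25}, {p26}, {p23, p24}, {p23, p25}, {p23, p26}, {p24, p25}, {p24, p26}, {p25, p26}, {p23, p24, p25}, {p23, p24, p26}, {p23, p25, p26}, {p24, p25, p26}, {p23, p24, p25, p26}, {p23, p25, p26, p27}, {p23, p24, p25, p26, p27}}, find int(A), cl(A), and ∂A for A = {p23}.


int(A) = {p23}, cl(A) = {p23, p27}, ∂A = {p27}.

Closed sets in (X, τ) are complements of opens:
  closed(X, τ) = {∅, {p24}, {p27}, {p23, p27}, {p24, p27}, {p25, p27}, {p26, p27}, {p23, p24, p27}, {p23, p25, p27}, {p23, p26, p27}, {p24, p25, p27}, {p24, p26, p27}, {p25, p26, p27}, {p23, p24, p25, p27}, {p23, p24, p26, p27}, {p23, p25, p26, p27}, {p24, p25, p26, p27}, {p23, p24, p25, p26, p27}}.
int(A) = ⋃ {U ∈ τ : U ⊆ A}. Opens contained in A: ∅, {p23}.
Taking the union of these: int(A) = {p23}.
cl(A) = ⋂ {C closed : A ⊆ C}. Closed sets containing A: {p23, p27}, {p23, p24, p27}, {p23, p25, p27}, {p23, p26, p27}, {p23, p24, p25, p27}, {p23, p24, p26, p27}, {p23, p25, p26, p27}, {p23, p24, p25, p26, p27}.
Intersecting these: cl(A) = {p23, p27}.
∂A = cl(A) ∖ int(A) = {p23, p27} ∖ {p23} = {p27}.


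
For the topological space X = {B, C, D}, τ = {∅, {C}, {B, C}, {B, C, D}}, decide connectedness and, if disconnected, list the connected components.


(X, τ) is connected.

Find clopen sets (U ∈ τ with X ∖ U ∈ τ):
  U = ∅, X ∖ U = {B, C, D} — both open, so U is clopen.
  U = {B, C, D}, X ∖ U = ∅ — both open, so U is clopen.
Only trivial clopens (∅ and X) exist, so (X, τ) is connected.
Compute connected components by grouping points that agree on all clopens:
  component: {B, C, D}


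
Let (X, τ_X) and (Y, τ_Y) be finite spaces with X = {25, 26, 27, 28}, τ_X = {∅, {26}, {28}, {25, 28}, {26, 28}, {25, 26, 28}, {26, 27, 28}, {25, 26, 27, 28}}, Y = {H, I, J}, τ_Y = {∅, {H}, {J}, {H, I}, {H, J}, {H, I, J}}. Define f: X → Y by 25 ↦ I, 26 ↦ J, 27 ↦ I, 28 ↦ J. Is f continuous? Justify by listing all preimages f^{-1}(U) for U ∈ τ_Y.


f is NOT continuous.

Compute f^{-1}(U) for each U ∈ τ_Y:
  U = ∅: f^{-1}(U) = ∅ ∈ τ_X ✓.
  U = {H}: f^{-1}(U) = ∅ ∈ τ_X ✓.
  U = {J}: f^{-1}(U) = {26, 28} ∈ τ_X ✓.
  U = {H, I}: f^{-1}(U) = {25, 27} ∉ τ_X ✗.
  U = {H, J}: f^{-1}(U) = {26, 28} ∈ τ_X ✓.
  U = {H, I, J}: f^{-1}(U) = {25, 26, 27, 28} ∈ τ_X ✓.
Found U = {H, I} with f^{-1}(U) = {25, 27} not in τ_X. Therefore f is NOT continuous.


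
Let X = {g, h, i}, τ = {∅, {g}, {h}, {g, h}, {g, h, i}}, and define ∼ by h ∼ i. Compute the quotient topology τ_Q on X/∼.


X/∼ = {[g], [h=i]}; |τ_Q| = 3.

Equivalence classes: [g], [h=i].
Quotient map π: X → X/∼ sends g ↦ [g], h ↦ [h=i], i ↦ [h=i].
For each subset V ⊆ X/∼, compute π^{-1}(V) ⊆ X and check whether π^{-1}(V) ∈ τ. V is open in τ_Q iff π^{-1}(V) ∈ τ.
  V = {}: π^{-1}(V) = ∅ ∈ τ ✓.
  V = {[g]}: π^{-1}(V) = {g} ∈ τ ✓.
  V = {[h=i]}: π^{-1}(V) = {h, i} ∉ τ ✗.
  V = {[g], [h=i]}: π^{-1}(V) = {g, h, i} ∈ τ ✓.
Open sets in the quotient: τ_Q = {{}, {[g]}, {[g], [h=i]}} (3 elements).


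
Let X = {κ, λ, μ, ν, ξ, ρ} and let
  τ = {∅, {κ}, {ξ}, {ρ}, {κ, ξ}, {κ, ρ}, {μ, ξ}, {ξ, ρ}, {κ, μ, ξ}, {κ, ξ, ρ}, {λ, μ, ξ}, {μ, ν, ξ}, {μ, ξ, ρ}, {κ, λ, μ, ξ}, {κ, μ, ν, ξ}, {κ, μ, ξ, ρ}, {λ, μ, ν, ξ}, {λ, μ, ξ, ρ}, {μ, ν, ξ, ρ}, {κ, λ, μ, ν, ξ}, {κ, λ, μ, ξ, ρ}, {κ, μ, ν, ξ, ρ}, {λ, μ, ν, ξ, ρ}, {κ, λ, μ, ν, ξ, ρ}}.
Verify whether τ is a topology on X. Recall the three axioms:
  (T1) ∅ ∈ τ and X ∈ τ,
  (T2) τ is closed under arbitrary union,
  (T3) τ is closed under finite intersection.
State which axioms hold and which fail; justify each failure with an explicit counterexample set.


τ IS a topology on X.

Axiom (T1): ∅ ∈ τ? Yes; X ∈ τ? Yes.
Axiom (T2/T3): check pairwise unions and intersections of members of τ.
All pairwise intersections and unions checked — each lies in τ. Therefore τ satisfies (T1), (T2), (T3): it IS a topology on X.


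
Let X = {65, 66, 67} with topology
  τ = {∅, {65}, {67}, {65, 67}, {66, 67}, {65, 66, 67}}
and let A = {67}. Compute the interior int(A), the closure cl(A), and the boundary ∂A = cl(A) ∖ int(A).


int(A) = {67}, cl(A) = {66, 67}, ∂A = {66}.

Closed sets in (X, τ) are complements of opens:
  closed(X, τ) = {∅, {65}, {66}, {65, 66}, {66, 67}, {65, 66, 67}}.
int(A) = ⋃ {U ∈ τ : U ⊆ A}. Opens contained in A: ∅, {67}.
Taking the union of these: int(A) = {67}.
cl(A) = ⋂ {C closed : A ⊆ C}. Closed sets containing A: {66, 67}, {65, 66, 67}.
Intersecting these: cl(A) = {66, 67}.
∂A = cl(A) ∖ int(A) = {66, 67} ∖ {67} = {66}.


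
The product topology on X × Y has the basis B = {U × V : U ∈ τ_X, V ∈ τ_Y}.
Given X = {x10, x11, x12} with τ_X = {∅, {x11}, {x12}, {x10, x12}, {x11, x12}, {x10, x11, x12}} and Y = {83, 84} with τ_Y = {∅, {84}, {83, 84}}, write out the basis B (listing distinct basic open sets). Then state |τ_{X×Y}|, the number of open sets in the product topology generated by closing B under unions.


Basis B = {∅ × ∅, {x11} × {84}, {x12} × {84}, {x10, x12} × {84}, {x11} × {83, 84}, {x11, x12} × {84}, {x12} × {83, 84}, {x10, x11, x12} × {84}, {x10, x12} × {83, 84}, {x11, x12} × {83, 84}, {x10, x11, x12} × {83, 84}}; |τ_{X×Y}| = 18.

Enumerate products U × V with U ∈ τ_X, V ∈ τ_Y (deduplicated):
  ∅ × ∅ = {} (∅)
  {x11} × {84} = {(x11,84)}
  {x12} × {84} = {(x12,84)}
  {x10, x12} × {84} = {(x10,84), (x12,84)}
  {x11} × {83, 84} = {(x11,83), (x11,84)}
  {x11, x12} × {84} = {(x11,84), (x12,84)}
  {x12} × {83, 84} = {(x12,83), (x12,84)}
  {x10, x11, x12} × {84} = {(x10,84), (x11,84), (x12,84)}
  {x10, x12} × {83, 84} = {(x10,83), (x10,84), (x12,83), (x12,84)}
  {x11, x12} × {83, 84} = {(x11,83), (x11,84), (x12,83), (x12,84)}
  {x10, x11, x12} × {83, 84} = {(x10,83), (x10,84), (x11,83), (x11,84), (x12,83), (x12,84)}
These 11 distinct sets form the basis B.
Close under arbitrary unions to get τ_{X×Y}; counting gives |τ_{X×Y}| = 18.


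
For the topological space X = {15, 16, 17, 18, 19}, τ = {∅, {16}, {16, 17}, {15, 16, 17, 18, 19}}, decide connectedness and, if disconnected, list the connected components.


(X, τ) is connected.

Find clopen sets (U ∈ τ with X ∖ U ∈ τ):
  U = ∅, X ∖ U = {15, 16, 17, 18, 19} — both open, so U is clopen.
  U = {15, 16, 17, 18, 19}, X ∖ U = ∅ — both open, so U is clopen.
Only trivial clopens (∅ and X) exist, so (X, τ) is connected.
Compute connected components by grouping points that agree on all clopens:
  component: {15, 16, 17, 18, 19}


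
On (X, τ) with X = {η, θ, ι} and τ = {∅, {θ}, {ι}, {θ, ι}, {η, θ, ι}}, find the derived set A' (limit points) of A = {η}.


A' = ∅

For each x ∈ X, list the open sets U ∈ τ with x ∈ U, then check whether U ∩ (A ∖ {x}) ≠ ∅ for every such U.
  x = η: open {η, θ, ι} ∋ x has {η, θ, ι} ∩ (A ∖ {η}) = ∅, so x is NOT a limit point.
  x = θ: open {θ} ∋ x has {θ} ∩ (A ∖ {θ}) = ∅, so x is NOT a limit point.
  x = ι: open {ι} ∋ x has {ι} ∩ (A ∖ {ι}) = ∅, so x is NOT a limit point.
Collecting: A' = ∅.


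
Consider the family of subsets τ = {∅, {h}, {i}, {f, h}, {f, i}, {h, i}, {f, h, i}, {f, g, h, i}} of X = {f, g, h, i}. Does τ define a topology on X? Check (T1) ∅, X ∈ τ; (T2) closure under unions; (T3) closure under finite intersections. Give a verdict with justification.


τ is NOT a topology on X.

Axiom (T1): ∅ ∈ τ? Yes; X ∈ τ? Yes.
Axiom (T2/T3): check pairwise unions and intersections of members of τ.
Counterexample for (T3): {f, h} ∩ {f, i} = {f} ∉ τ. Therefore τ is NOT a topology.


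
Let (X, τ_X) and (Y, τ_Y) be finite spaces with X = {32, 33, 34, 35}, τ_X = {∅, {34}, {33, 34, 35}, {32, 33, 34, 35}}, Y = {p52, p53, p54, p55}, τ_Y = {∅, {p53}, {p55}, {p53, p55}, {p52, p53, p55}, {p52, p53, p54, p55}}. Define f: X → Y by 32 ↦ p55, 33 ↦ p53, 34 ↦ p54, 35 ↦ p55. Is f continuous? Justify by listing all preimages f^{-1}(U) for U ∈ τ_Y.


f is NOT continuous.

Compute f^{-1}(U) for each U ∈ τ_Y:
  U = ∅: f^{-1}(U) = ∅ ∈ τ_X ✓.
  U = {p53}: f^{-1}(U) = {33} ∉ τ_X ✗.
  U = {p55}: f^{-1}(U) = {32, 35} ∉ τ_X ✗.
  U = {p53, p55}: f^{-1}(U) = {32, 33, 35} ∉ τ_X ✗.
  U = {p52, p53, p55}: f^{-1}(U) = {32, 33, 35} ∉ τ_X ✗.
  U = {p52, p53, p54, p55}: f^{-1}(U) = {32, 33, 34, 35} ∈ τ_X ✓.
Found U = {p53} with f^{-1}(U) = {33} not in τ_X. Therefore f is NOT continuous.


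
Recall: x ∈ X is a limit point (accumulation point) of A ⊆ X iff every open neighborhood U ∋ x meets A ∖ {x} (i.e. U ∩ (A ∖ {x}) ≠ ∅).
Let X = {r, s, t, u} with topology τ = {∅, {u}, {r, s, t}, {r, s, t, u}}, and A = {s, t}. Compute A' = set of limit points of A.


A' = {r, s, t}

For each x ∈ X, list the open sets U ∈ τ with x ∈ U, then check whether U ∩ (A ∖ {x}) ≠ ∅ for every such U.
  x = r: opens ∋ x are {r, s, t}, {r, s, t, u}; each meets A ∖ {r}, so x IS a limit point.
  x = s: opens ∋ x are {r, s, t}, {r, s, t, u}; each meets A ∖ {s}, so x IS a limit point.
  x = t: opens ∋ x are {r, s, t}, {r, s, t, u}; each meets A ∖ {t}, so x IS a limit point.
  x = u: open {u} ∋ x has {u} ∩ (A ∖ {u}) = ∅, so x is NOT a limit point.
Collecting: A' = {r, s, t}.


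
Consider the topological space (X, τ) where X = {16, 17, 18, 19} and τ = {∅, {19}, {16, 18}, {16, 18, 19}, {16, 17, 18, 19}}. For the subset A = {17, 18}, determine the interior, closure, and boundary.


int(A) = ∅, cl(A) = {16, 17, 18}, ∂A = {16, 17, 18}.

Closed sets in (X, τ) are complements of opens:
  closed(X, τ) = {∅, {17}, {17, 19}, {16, 17, 18}, {16, 17, 18, 19}}.
int(A) = ⋃ {U ∈ τ : U ⊆ A}. Opens contained in A: ∅.
Taking the union of these: int(A) = ∅.
cl(A) = ⋂ {C closed : A ⊆ C}. Closed sets containing A: {16, 17, 18}, {16, 17, 18, 19}.
Intersecting these: cl(A) = {16, 17, 18}.
∂A = cl(A) ∖ int(A) = {16, 17, 18} ∖ ∅ = {16, 17, 18}.


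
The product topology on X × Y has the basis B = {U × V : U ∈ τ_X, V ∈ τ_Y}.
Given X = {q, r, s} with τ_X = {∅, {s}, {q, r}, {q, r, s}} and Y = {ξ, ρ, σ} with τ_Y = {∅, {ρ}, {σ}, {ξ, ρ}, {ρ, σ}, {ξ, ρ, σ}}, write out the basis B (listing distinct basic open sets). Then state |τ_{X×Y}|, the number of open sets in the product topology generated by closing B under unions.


Basis B = {∅ × ∅, {s} × {ρ}, {s} × {σ}, {q, r} × {ρ}, {q, r} × {σ}, {s} × {ξ, ρ}, {s} × {ρ, σ}, {q, r, s} × {ρ}, {q, r, s} × {σ}, {s} × {ξ, ρ, σ}, {q, r} × {ξ, ρ}, {q, r} × {ρ, σ}, {q, r} × {ξ, ρ, σ}, {q, r, s} × {ξ, ρ}, {q, r, s} × {ρ, σ}, {q, r, s} × {ξ, ρ, σ}}; |τ_{X×Y}| = 36.

Enumerate products U × V with U ∈ τ_X, V ∈ τ_Y (deduplicated):
  ∅ × ∅ = {} (∅)
  {s} × {ρ} = {(s,ρ)}
  {s} × {σ} = {(s,σ)}
  {q, r} × {ρ} = {(q,ρ), (r,ρ)}
  {q, r} × {σ} = {(q,σ), (r,σ)}
  {s} × {ξ, ρ} = {(s,ξ), (s,ρ)}
  {s} × {ρ, σ} = {(s,ρ), (s,σ)}
  {q, r, s} × {ρ} = {(q,ρ), (r,ρ), (s,ρ)}
  {q, r, s} × {σ} = {(q,σ), (r,σ), (s,σ)}
  {s} × {ξ, ρ, σ} = {(s,ξ), (s,ρ), (s,σ)}
  {q, r} × {ξ, ρ} = {(q,ξ), (q,ρ), (r,ξ), (r,ρ)}
  {q, r} × {ρ, σ} = {(q,ρ), (q,σ), (r,ρ), (r,σ)}
  {q, r} × {ξ, ρ, σ} = {(q,ξ), (q,ρ), (q,σ), (r,ξ), (r,ρ), (r,σ)}
  {q, r, s} × {ξ, ρ} = {(q,ξ), (q,ρ), (r,ξ), (r,ρ), (s,ξ), (s,ρ)}
  {q, r, s} × {ρ, σ} = {(q,ρ), (q,σ), (r,ρ), (r,σ), (s,ρ), (s,σ)}
  {q, r, s} × {ξ, ρ, σ} = {(q,ξ), (q,ρ), (q,σ), (r,ξ), (r,ρ), (r,σ), (s,ξ), (s,ρ), (s,σ)}
These 16 distinct sets form the basis B.
Close under arbitrary unions to get τ_{X×Y}; counting gives |τ_{X×Y}| = 36.


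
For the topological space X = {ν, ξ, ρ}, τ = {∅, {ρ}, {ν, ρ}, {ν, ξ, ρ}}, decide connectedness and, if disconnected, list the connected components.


(X, τ) is connected.

Find clopen sets (U ∈ τ with X ∖ U ∈ τ):
  U = ∅, X ∖ U = {ν, ξ, ρ} — both open, so U is clopen.
  U = {ν, ξ, ρ}, X ∖ U = ∅ — both open, so U is clopen.
Only trivial clopens (∅ and X) exist, so (X, τ) is connected.
Compute connected components by grouping points that agree on all clopens:
  component: {ν, ξ, ρ}


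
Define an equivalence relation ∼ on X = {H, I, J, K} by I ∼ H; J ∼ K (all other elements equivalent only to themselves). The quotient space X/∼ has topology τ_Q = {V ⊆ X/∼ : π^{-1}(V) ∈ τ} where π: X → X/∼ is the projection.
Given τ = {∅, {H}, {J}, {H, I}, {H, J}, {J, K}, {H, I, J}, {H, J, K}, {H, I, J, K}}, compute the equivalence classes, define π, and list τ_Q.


X/∼ = {[H=I], [J=K]}; |τ_Q| = 4.

Equivalence classes: [H=I], [J=K].
Quotient map π: X → X/∼ sends H ↦ [H=I], I ↦ [H=I], J ↦ [J=K], K ↦ [J=K].
For each subset V ⊆ X/∼, compute π^{-1}(V) ⊆ X and check whether π^{-1}(V) ∈ τ. V is open in τ_Q iff π^{-1}(V) ∈ τ.
  V = {}: π^{-1}(V) = ∅ ∈ τ ✓.
  V = {[H=I]}: π^{-1}(V) = {H, I} ∈ τ ✓.
  V = {[J=K]}: π^{-1}(V) = {J, K} ∈ τ ✓.
  V = {[H=I], [J=K]}: π^{-1}(V) = {H, I, J, K} ∈ τ ✓.
Open sets in the quotient: τ_Q = {{}, {[H=I]}, {[J=K]}, {[H=I], [J=K]}} (4 elements).


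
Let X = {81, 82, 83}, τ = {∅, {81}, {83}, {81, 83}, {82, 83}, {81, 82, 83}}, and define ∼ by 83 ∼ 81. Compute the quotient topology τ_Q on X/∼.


X/∼ = {[81=83], [82]}; |τ_Q| = 3.

Equivalence classes: [81=83], [82].
Quotient map π: X → X/∼ sends 81 ↦ [81=83], 82 ↦ [82], 83 ↦ [81=83].
For each subset V ⊆ X/∼, compute π^{-1}(V) ⊆ X and check whether π^{-1}(V) ∈ τ. V is open in τ_Q iff π^{-1}(V) ∈ τ.
  V = {}: π^{-1}(V) = ∅ ∈ τ ✓.
  V = {[81=83]}: π^{-1}(V) = {81, 83} ∈ τ ✓.
  V = {[82]}: π^{-1}(V) = {82} ∉ τ ✗.
  V = {[81=83], [82]}: π^{-1}(V) = {81, 82, 83} ∈ τ ✓.
Open sets in the quotient: τ_Q = {{}, {[81=83]}, {[81=83], [82]}} (3 elements).


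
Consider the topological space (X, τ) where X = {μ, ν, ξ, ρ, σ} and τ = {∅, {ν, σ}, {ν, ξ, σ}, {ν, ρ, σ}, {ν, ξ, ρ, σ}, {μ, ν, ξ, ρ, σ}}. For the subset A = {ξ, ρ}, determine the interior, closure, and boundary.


int(A) = ∅, cl(A) = {μ, ξ, ρ}, ∂A = {μ, ξ, ρ}.

Closed sets in (X, τ) are complements of opens:
  closed(X, τ) = {∅, {μ}, {μ, ξ}, {μ, ρ}, {μ, ξ, ρ}, {μ, ν, ξ, ρ, σ}}.
int(A) = ⋃ {U ∈ τ : U ⊆ A}. Opens contained in A: ∅.
Taking the union of these: int(A) = ∅.
cl(A) = ⋂ {C closed : A ⊆ C}. Closed sets containing A: {μ, ξ, ρ}, {μ, ν, ξ, ρ, σ}.
Intersecting these: cl(A) = {μ, ξ, ρ}.
∂A = cl(A) ∖ int(A) = {μ, ξ, ρ} ∖ ∅ = {μ, ξ, ρ}.


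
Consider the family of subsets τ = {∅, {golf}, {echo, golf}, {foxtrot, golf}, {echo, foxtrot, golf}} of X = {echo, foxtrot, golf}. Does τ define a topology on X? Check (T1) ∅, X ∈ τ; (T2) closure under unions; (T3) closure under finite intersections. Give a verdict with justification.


τ IS a topology on X.

Axiom (T1): ∅ ∈ τ? Yes; X ∈ τ? Yes.
Axiom (T2/T3): check pairwise unions and intersections of members of τ.
All pairwise intersections and unions checked — each lies in τ. Therefore τ satisfies (T1), (T2), (T3): it IS a topology on X.


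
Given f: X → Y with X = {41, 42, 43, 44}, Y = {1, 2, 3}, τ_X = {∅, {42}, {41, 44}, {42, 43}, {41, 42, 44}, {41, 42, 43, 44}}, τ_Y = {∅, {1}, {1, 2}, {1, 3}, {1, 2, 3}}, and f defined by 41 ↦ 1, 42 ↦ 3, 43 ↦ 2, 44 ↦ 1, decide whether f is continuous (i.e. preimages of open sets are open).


f is NOT continuous.

Compute f^{-1}(U) for each U ∈ τ_Y:
  U = ∅: f^{-1}(U) = ∅ ∈ τ_X ✓.
  U = {1}: f^{-1}(U) = {41, 44} ∈ τ_X ✓.
  U = {1, 2}: f^{-1}(U) = {41, 43, 44} ∉ τ_X ✗.
  U = {1, 3}: f^{-1}(U) = {41, 42, 44} ∈ τ_X ✓.
  U = {1, 2, 3}: f^{-1}(U) = {41, 42, 43, 44} ∈ τ_X ✓.
Found U = {1, 2} with f^{-1}(U) = {41, 43, 44} not in τ_X. Therefore f is NOT continuous.


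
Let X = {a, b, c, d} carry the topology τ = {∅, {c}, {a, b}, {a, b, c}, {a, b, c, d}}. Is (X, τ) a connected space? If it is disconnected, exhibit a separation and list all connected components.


(X, τ) is connected.

Find clopen sets (U ∈ τ with X ∖ U ∈ τ):
  U = ∅, X ∖ U = {a, b, c, d} — both open, so U is clopen.
  U = {a, b, c, d}, X ∖ U = ∅ — both open, so U is clopen.
Only trivial clopens (∅ and X) exist, so (X, τ) is connected.
Compute connected components by grouping points that agree on all clopens:
  component: {a, b, c, d}


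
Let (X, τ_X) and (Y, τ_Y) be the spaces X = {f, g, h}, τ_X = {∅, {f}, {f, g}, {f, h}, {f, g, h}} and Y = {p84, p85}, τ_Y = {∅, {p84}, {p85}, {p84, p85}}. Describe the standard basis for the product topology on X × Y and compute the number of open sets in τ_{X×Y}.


Basis B = {∅ × ∅, {f} × {p84}, {f} × {p85}, {f} × {p84, p85}, {f, g} × {p84}, {f, h} × {p84}, {f, g} × {p85}, {f, h} × {p85}, {f, g, h} × {p84}, {f, g, h} × {p85}, {f, g} × {p84, p85}, {f, h} × {p84, p85}, {f, g, h} × {p84, p85}}; |τ_{X×Y}| = 25.

Enumerate products U × V with U ∈ τ_X, V ∈ τ_Y (deduplicated):
  ∅ × ∅ = {} (∅)
  {f} × {p84} = {(f,p84)}
  {f} × {p85} = {(f,p85)}
  {f} × {p84, p85} = {(f,p84), (f,p85)}
  {f, g} × {p84} = {(f,p84), (g,p84)}
  {f, h} × {p84} = {(f,p84), (h,p84)}
  {f, g} × {p85} = {(f,p85), (g,p85)}
  {f, h} × {p85} = {(f,p85), (h,p85)}
  {f, g, h} × {p84} = {(f,p84), (g,p84), (h,p84)}
  {f, g, h} × {p85} = {(f,p85), (g,p85), (h,p85)}
  {f, g} × {p84, p85} = {(f,p84), (f,p85), (g,p84), (g,p85)}
  {f, h} × {p84, p85} = {(f,p84), (f,p85), (h,p84), (h,p85)}
  {f, g, h} × {p84, p85} = {(f,p84), (f,p85), (g,p84), (g,p85), (h,p84), (h,p85)}
These 13 distinct sets form the basis B.
Close under arbitrary unions to get τ_{X×Y}; counting gives |τ_{X×Y}| = 25.


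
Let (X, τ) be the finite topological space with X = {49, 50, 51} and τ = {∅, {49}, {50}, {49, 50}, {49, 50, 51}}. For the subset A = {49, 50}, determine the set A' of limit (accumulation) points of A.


A' = {51}

For each x ∈ X, list the open sets U ∈ τ with x ∈ U, then check whether U ∩ (A ∖ {x}) ≠ ∅ for every such U.
  x = 49: open {49} ∋ x has {49} ∩ (A ∖ {49}) = ∅, so x is NOT a limit point.
  x = 50: open {50} ∋ x has {50} ∩ (A ∖ {50}) = ∅, so x is NOT a limit point.
  x = 51: opens ∋ x are {49, 50, 51}; each meets A ∖ {51}, so x IS a limit point.
Collecting: A' = {51}.


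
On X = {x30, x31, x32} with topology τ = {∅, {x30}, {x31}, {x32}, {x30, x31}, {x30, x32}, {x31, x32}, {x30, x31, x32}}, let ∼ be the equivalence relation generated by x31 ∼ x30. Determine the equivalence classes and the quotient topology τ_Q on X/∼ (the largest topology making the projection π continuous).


X/∼ = {[x30=x31], [x32]}; |τ_Q| = 4.

Equivalence classes: [x30=x31], [x32].
Quotient map π: X → X/∼ sends x30 ↦ [x30=x31], x31 ↦ [x30=x31], x32 ↦ [x32].
For each subset V ⊆ X/∼, compute π^{-1}(V) ⊆ X and check whether π^{-1}(V) ∈ τ. V is open in τ_Q iff π^{-1}(V) ∈ τ.
  V = {}: π^{-1}(V) = ∅ ∈ τ ✓.
  V = {[x30=x31]}: π^{-1}(V) = {x30, x31} ∈ τ ✓.
  V = {[x32]}: π^{-1}(V) = {x32} ∈ τ ✓.
  V = {[x30=x31], [x32]}: π^{-1}(V) = {x30, x31, x32} ∈ τ ✓.
Open sets in the quotient: τ_Q = {{}, {[x30=x31]}, {[x32]}, {[x30=x31], [x32]}} (4 elements).


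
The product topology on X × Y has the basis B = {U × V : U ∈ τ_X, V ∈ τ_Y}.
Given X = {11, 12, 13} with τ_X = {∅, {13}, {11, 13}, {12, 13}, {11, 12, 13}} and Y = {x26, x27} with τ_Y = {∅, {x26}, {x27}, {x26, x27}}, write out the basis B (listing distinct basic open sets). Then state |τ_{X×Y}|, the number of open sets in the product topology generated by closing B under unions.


Basis B = {∅ × ∅, {13} × {x26}, {13} × {x27}, {11, 13} × {x26}, {11, 13} × {x27}, {12, 13} × {x26}, {12, 13} × {x27}, {13} × {x26, x27}, {11, 12, 13} × {x26}, {11, 12, 13} × {x27}, {11, 13} × {x26, x27}, {12, 13} × {x26, x27}, {11, 12, 13} × {x26, x27}}; |τ_{X×Y}| = 25.

Enumerate products U × V with U ∈ τ_X, V ∈ τ_Y (deduplicated):
  ∅ × ∅ = {} (∅)
  {13} × {x26} = {(13,x26)}
  {13} × {x27} = {(13,x27)}
  {11, 13} × {x26} = {(11,x26), (13,x26)}
  {11, 13} × {x27} = {(11,x27), (13,x27)}
  {12, 13} × {x26} = {(12,x26), (13,x26)}
  {12, 13} × {x27} = {(12,x27), (13,x27)}
  {13} × {x26, x27} = {(13,x26), (13,x27)}
  {11, 12, 13} × {x26} = {(11,x26), (12,x26), (13,x26)}
  {11, 12, 13} × {x27} = {(11,x27), (12,x27), (13,x27)}
  {11, 13} × {x26, x27} = {(11,x26), (11,x27), (13,x26), (13,x27)}
  {12, 13} × {x26, x27} = {(12,x26), (12,x27), (13,x26), (13,x27)}
  {11, 12, 13} × {x26, x27} = {(11,x26), (11,x27), (12,x26), (12,x27), (13,x26), (13,x27)}
These 13 distinct sets form the basis B.
Close under arbitrary unions to get τ_{X×Y}; counting gives |τ_{X×Y}| = 25.


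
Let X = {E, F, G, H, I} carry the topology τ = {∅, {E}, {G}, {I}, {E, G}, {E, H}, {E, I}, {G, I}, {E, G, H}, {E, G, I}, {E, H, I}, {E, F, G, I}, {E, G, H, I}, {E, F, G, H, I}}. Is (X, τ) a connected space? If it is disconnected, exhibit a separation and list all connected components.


(X, τ) is connected.

Find clopen sets (U ∈ τ with X ∖ U ∈ τ):
  U = ∅, X ∖ U = {E, F, G, H, I} — both open, so U is clopen.
  U = {E, F, G, H, I}, X ∖ U = ∅ — both open, so U is clopen.
Only trivial clopens (∅ and X) exist, so (X, τ) is connected.
Compute connected components by grouping points that agree on all clopens:
  component: {E, F, G, H, I}


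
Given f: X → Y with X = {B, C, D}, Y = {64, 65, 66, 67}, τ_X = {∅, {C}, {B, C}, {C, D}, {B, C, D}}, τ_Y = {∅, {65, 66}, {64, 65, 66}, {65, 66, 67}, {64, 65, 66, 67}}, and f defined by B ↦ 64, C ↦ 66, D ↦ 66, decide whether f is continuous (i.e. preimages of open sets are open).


f IS continuous.

Compute f^{-1}(U) for each U ∈ τ_Y:
  U = ∅: f^{-1}(U) = ∅ ∈ τ_X ✓.
  U = {65, 66}: f^{-1}(U) = {C, D} ∈ τ_X ✓.
  U = {64, 65, 66}: f^{-1}(U) = {B, C, D} ∈ τ_X ✓.
  U = {65, 66, 67}: f^{-1}(U) = {C, D} ∈ τ_X ✓.
  U = {64, 65, 66, 67}: f^{-1}(U) = {B, C, D} ∈ τ_X ✓.
Every preimage lies in τ_X, so f IS continuous.


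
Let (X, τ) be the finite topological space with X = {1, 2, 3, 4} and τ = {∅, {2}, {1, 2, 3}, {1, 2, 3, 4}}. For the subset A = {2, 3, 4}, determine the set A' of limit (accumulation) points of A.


A' = {1, 3, 4}

For each x ∈ X, list the open sets U ∈ τ with x ∈ U, then check whether U ∩ (A ∖ {x}) ≠ ∅ for every such U.
  x = 1: opens ∋ x are {1, 2, 3}, {1, 2, 3, 4}; each meets A ∖ {1}, so x IS a limit point.
  x = 2: open {2} ∋ x has {2} ∩ (A ∖ {2}) = ∅, so x is NOT a limit point.
  x = 3: opens ∋ x are {1, 2, 3}, {1, 2, 3, 4}; each meets A ∖ {3}, so x IS a limit point.
  x = 4: opens ∋ x are {1, 2, 3, 4}; each meets A ∖ {4}, so x IS a limit point.
Collecting: A' = {1, 3, 4}.


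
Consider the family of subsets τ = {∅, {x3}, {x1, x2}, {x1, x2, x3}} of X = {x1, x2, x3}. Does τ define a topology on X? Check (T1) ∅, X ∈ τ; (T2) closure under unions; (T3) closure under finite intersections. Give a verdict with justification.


τ IS a topology on X.

Axiom (T1): ∅ ∈ τ? Yes; X ∈ τ? Yes.
Axiom (T2/T3): check pairwise unions and intersections of members of τ.
All pairwise intersections and unions checked — each lies in τ. Therefore τ satisfies (T1), (T2), (T3): it IS a topology on X.


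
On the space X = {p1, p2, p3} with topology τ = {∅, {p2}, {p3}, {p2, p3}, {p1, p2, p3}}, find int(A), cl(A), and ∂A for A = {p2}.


int(A) = {p2}, cl(A) = {p1, p2}, ∂A = {p1}.

Closed sets in (X, τ) are complements of opens:
  closed(X, τ) = {∅, {p1}, {p1, p2}, {p1, p3}, {p1, p2, p3}}.
int(A) = ⋃ {U ∈ τ : U ⊆ A}. Opens contained in A: ∅, {p2}.
Taking the union of these: int(A) = {p2}.
cl(A) = ⋂ {C closed : A ⊆ C}. Closed sets containing A: {p1, p2}, {p1, p2, p3}.
Intersecting these: cl(A) = {p1, p2}.
∂A = cl(A) ∖ int(A) = {p1, p2} ∖ {p2} = {p1}.


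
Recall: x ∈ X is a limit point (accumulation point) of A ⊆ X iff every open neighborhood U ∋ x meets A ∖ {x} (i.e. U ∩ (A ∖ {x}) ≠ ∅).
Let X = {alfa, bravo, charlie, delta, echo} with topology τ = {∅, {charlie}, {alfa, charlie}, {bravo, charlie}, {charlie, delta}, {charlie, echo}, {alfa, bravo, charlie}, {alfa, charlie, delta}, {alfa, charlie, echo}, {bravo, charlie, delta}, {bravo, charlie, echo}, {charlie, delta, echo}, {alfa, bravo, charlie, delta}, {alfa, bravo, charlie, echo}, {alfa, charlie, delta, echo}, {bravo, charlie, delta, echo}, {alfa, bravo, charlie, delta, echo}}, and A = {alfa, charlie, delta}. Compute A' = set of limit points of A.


A' = {alfa, bravo, delta, echo}

For each x ∈ X, list the open sets U ∈ τ with x ∈ U, then check whether U ∩ (A ∖ {x}) ≠ ∅ for every such U.
  x = alfa: opens ∋ x are {alfa, charlie}, {alfa, bravo, charlie}, {alfa, charlie, delta}, {alfa, charlie, echo}, {alfa, bravo, charlie, delta}, {alfa, bravo, charlie, echo}, {alfa, charlie, delta, echo}, {alfa, bravo, charlie, delta, echo}; each meets A ∖ {alfa}, so x IS a limit point.
  x = bravo: opens ∋ x are {bravo, charlie}, {alfa, bravo, charlie}, {bravo, charlie, delta}, {bravo, charlie, echo}, {alfa, bravo, charlie, delta}, {alfa, bravo, charlie, echo}, {bravo, charlie, delta, echo}, {alfa, bravo, charlie, delta, echo}; each meets A ∖ {bravo}, so x IS a limit point.
  x = charlie: open {charlie} ∋ x has {charlie} ∩ (A ∖ {charlie}) = ∅, so x is NOT a limit point.
  x = delta: opens ∋ x are {charlie, delta}, {alfa, charlie, delta}, {bravo, charlie, delta}, {charlie, delta, echo}, {alfa, bravo, charlie, delta}, {alfa, charlie, delta, echo}, {bravo, charlie, delta, echo}, {alfa, bravo, charlie, delta, echo}; each meets A ∖ {delta}, so x IS a limit point.
  x = echo: opens ∋ x are {charlie, echo}, {alfa, charlie, echo}, {bravo, charlie, echo}, {charlie, delta, echo}, {alfa, bravo, charlie, echo}, {alfa, charlie, delta, echo}, {bravo, charlie, delta, echo}, {alfa, bravo, charlie, delta, echo}; each meets A ∖ {echo}, so x IS a limit point.
Collecting: A' = {alfa, bravo, delta, echo}.


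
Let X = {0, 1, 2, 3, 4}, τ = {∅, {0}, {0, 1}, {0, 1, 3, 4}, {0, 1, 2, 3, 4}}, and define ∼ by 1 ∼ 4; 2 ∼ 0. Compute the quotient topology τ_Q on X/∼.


X/∼ = {[0=2], [1=4], [3]}; |τ_Q| = 2.

Equivalence classes: [0=2], [1=4], [3].
Quotient map π: X → X/∼ sends 0 ↦ [0=2], 1 ↦ [1=4], 2 ↦ [0=2], 3 ↦ [3], 4 ↦ [1=4].
For each subset V ⊆ X/∼, compute π^{-1}(V) ⊆ X and check whether π^{-1}(V) ∈ τ. V is open in τ_Q iff π^{-1}(V) ∈ τ.
  V = {}: π^{-1}(V) = ∅ ∈ τ ✓.
  V = {[0=2]}: π^{-1}(V) = {0, 2} ∉ τ ✗.
  V = {[1=4]}: π^{-1}(V) = {1, 4} ∉ τ ✗.
  V = {[0=2], [1=4]}: π^{-1}(V) = {0, 1, 2, 4} ∉ τ ✗.
  V = {[3]}: π^{-1}(V) = {3} ∉ τ ✗.
  V = {[0=2], [3]}: π^{-1}(V) = {0, 2, 3} ∉ τ ✗.
  V = {[1=4], [3]}: π^{-1}(V) = {1, 3, 4} ∉ τ ✗.
  V = {[0=2], [1=4], [3]}: π^{-1}(V) = {0, 1, 2, 3, 4} ∈ τ ✓.
Open sets in the quotient: τ_Q = {{}, {[0=2], [1=4], [3]}} (2 elements).


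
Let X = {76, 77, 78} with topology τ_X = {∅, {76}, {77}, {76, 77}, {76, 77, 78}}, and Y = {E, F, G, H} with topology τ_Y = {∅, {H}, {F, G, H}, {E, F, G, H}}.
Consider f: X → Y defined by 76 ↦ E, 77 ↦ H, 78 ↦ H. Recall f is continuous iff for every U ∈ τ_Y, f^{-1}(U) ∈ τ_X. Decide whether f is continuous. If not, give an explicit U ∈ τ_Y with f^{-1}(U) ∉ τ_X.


f is NOT continuous.

Compute f^{-1}(U) for each U ∈ τ_Y:
  U = ∅: f^{-1}(U) = ∅ ∈ τ_X ✓.
  U = {H}: f^{-1}(U) = {77, 78} ∉ τ_X ✗.
  U = {F, G, H}: f^{-1}(U) = {77, 78} ∉ τ_X ✗.
  U = {E, F, G, H}: f^{-1}(U) = {76, 77, 78} ∈ τ_X ✓.
Found U = {H} with f^{-1}(U) = {77, 78} not in τ_X. Therefore f is NOT continuous.


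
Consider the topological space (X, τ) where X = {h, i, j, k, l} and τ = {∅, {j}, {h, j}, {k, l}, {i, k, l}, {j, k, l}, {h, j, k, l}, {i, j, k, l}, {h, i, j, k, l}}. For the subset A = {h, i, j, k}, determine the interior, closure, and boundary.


int(A) = {h, j}, cl(A) = {h, i, j, k, l}, ∂A = {i, k, l}.

Closed sets in (X, τ) are complements of opens:
  closed(X, τ) = {∅, {h}, {i}, {h, i}, {h, j}, {h, i, j}, {i, k, l}, {h, i, k, l}, {h, i, j, k, l}}.
int(A) = ⋃ {U ∈ τ : U ⊆ A}. Opens contained in A: ∅, {j}, {h, j}.
Taking the union of these: int(A) = {h, j}.
cl(A) = ⋂ {C closed : A ⊆ C}. Closed sets containing A: {h, i, j, k, l}.
Intersecting these: cl(A) = {h, i, j, k, l}.
∂A = cl(A) ∖ int(A) = {h, i, j, k, l} ∖ {h, j} = {i, k, l}.


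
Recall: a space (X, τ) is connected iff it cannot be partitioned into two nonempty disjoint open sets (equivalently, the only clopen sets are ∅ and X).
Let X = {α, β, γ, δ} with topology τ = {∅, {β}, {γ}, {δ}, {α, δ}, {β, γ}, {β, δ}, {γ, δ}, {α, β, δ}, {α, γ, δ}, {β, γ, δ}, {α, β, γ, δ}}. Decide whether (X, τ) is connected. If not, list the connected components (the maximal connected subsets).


(X, τ) is disconnected; components = [{β}, {γ}, {α, δ}].

Find clopen sets (U ∈ τ with X ∖ U ∈ τ):
  U = ∅, X ∖ U = {α, β, γ, δ} — both open, so U is clopen.
  U = {β}, X ∖ U = {α, γ, δ} — both open, so U is clopen.
  U = {γ}, X ∖ U = {α, β, δ} — both open, so U is clopen.
  U = {α, δ}, X ∖ U = {β, γ} — both open, so U is clopen.
  U = {β, γ}, X ∖ U = {α, δ} — both open, so U is clopen.
  U = {α, β, δ}, X ∖ U = {γ} — both open, so U is clopen.
  U = {α, γ, δ}, X ∖ U = {β} — both open, so U is clopen.
  U = {α, β, γ, δ}, X ∖ U = ∅ — both open, so U is clopen.
Nontrivial clopen(s) exist: e.g. {β}. So (X, τ) is disconnected.
Compute connected components by grouping points that agree on all clopens:
  component: {β}
  component: {γ}
  component: {α, δ}
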